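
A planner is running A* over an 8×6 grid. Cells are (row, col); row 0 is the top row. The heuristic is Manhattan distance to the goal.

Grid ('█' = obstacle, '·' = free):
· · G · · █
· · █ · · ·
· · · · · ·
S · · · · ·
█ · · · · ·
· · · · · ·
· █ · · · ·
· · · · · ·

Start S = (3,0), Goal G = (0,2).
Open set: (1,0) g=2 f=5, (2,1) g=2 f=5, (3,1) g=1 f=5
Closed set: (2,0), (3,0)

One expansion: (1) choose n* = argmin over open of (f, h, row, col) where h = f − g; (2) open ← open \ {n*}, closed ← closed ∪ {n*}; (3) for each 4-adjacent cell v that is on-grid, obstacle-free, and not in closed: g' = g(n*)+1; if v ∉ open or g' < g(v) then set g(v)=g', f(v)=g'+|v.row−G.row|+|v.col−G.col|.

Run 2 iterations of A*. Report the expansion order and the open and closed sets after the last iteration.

order=[(1,0) → (0,0)]; open=[(0,1) g=4 f=5, (1,1) g=3 f=5, (2,1) g=2 f=5, (3,1) g=1 f=5]; closed=[(0,0), (1,0), (2,0), (3,0)]

step 1: expand (1,0) (f=5, h=3) → closed; open now [(0,0) g=3 f=5, (1,1) g=3 f=5, (2,1) g=2 f=5, (3,1) g=1 f=5]
step 2: expand (0,0) (f=5, h=2) → closed; open now [(0,1) g=4 f=5, (1,1) g=3 f=5, (2,1) g=2 f=5, (3,1) g=1 f=5]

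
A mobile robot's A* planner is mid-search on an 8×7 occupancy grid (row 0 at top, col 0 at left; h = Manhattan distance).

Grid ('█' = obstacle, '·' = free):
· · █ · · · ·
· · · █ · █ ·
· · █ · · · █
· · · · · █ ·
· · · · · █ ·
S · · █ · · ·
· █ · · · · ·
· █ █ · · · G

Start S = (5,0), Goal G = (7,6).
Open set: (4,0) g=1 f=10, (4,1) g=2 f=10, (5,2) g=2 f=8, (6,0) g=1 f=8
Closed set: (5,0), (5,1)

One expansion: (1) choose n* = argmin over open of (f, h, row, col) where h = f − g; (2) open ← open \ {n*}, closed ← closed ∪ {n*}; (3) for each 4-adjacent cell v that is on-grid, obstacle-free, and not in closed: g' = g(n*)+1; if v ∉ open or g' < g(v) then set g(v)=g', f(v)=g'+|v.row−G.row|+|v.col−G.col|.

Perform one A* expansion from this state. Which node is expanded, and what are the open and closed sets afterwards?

expanded=(5,2); open=[(4,0) g=1 f=10, (4,1) g=2 f=10, (4,2) g=3 f=10, (6,0) g=1 f=8, (6,2) g=3 f=8]; closed=[(5,0), (5,1), (5,2)]

step 1: expand (5,2) (f=8, h=6) → closed; open now [(4,0) g=1 f=10, (4,1) g=2 f=10, (4,2) g=3 f=10, (6,0) g=1 f=8, (6,2) g=3 f=8]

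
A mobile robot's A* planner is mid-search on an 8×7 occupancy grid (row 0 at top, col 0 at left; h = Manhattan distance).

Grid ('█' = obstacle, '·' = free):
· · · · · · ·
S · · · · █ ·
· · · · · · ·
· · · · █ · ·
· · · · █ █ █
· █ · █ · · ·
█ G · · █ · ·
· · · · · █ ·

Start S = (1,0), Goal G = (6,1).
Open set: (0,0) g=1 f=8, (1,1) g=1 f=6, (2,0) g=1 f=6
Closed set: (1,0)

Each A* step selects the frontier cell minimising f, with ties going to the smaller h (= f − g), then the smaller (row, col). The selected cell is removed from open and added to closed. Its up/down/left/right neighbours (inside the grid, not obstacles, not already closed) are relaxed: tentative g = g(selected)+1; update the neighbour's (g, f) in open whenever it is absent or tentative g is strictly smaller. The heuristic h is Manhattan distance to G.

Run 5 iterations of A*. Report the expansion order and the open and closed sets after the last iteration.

order=[(1,1) → (2,1) → (3,1) → (4,1) → (2,0)]; open=[(0,0) g=1 f=8, (0,1) g=2 f=8, (1,2) g=2 f=8, (2,2) g=3 f=8, (3,0) g=2 f=6, (3,2) g=4 f=8, (4,0) g=5 f=8, (4,2) g=5 f=8]; closed=[(1,0), (1,1), (2,0), (2,1), (3,1), (4,1)]

step 1: expand (1,1) (f=6, h=5) → closed; open now [(0,0) g=1 f=8, (0,1) g=2 f=8, (1,2) g=2 f=8, (2,0) g=1 f=6, (2,1) g=2 f=6]
step 2: expand (2,1) (f=6, h=4) → closed; open now [(0,0) g=1 f=8, (0,1) g=2 f=8, (1,2) g=2 f=8, (2,0) g=1 f=6, (2,2) g=3 f=8, (3,1) g=3 f=6]
step 3: expand (3,1) (f=6, h=3) → closed; open now [(0,0) g=1 f=8, (0,1) g=2 f=8, (1,2) g=2 f=8, (2,0) g=1 f=6, (2,2) g=3 f=8, (3,0) g=4 f=8, (3,2) g=4 f=8, (4,1) g=4 f=6]
step 4: expand (4,1) (f=6, h=2) → closed; open now [(0,0) g=1 f=8, (0,1) g=2 f=8, (1,2) g=2 f=8, (2,0) g=1 f=6, (2,2) g=3 f=8, (3,0) g=4 f=8, (3,2) g=4 f=8, (4,0) g=5 f=8, (4,2) g=5 f=8]
step 5: expand (2,0) (f=6, h=5) → closed; open now [(0,0) g=1 f=8, (0,1) g=2 f=8, (1,2) g=2 f=8, (2,2) g=3 f=8, (3,0) g=2 f=6, (3,2) g=4 f=8, (4,0) g=5 f=8, (4,2) g=5 f=8]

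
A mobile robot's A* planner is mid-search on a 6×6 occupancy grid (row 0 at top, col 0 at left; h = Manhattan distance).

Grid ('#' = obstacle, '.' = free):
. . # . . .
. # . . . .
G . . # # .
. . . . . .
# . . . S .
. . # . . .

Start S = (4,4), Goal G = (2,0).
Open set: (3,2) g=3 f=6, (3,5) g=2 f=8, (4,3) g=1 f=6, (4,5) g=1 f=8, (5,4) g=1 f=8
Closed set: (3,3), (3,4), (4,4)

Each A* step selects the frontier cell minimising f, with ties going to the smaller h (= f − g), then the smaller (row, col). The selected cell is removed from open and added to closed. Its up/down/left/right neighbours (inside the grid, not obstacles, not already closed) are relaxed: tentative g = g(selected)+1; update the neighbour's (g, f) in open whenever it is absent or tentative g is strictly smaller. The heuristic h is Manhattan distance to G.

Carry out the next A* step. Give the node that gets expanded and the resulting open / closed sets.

expanded=(3,2); open=[(2,2) g=4 f=6, (3,1) g=4 f=6, (3,5) g=2 f=8, (4,2) g=4 f=8, (4,3) g=1 f=6, (4,5) g=1 f=8, (5,4) g=1 f=8]; closed=[(3,2), (3,3), (3,4), (4,4)]

step 1: expand (3,2) (f=6, h=3) → closed; open now [(2,2) g=4 f=6, (3,1) g=4 f=6, (3,5) g=2 f=8, (4,2) g=4 f=8, (4,3) g=1 f=6, (4,5) g=1 f=8, (5,4) g=1 f=8]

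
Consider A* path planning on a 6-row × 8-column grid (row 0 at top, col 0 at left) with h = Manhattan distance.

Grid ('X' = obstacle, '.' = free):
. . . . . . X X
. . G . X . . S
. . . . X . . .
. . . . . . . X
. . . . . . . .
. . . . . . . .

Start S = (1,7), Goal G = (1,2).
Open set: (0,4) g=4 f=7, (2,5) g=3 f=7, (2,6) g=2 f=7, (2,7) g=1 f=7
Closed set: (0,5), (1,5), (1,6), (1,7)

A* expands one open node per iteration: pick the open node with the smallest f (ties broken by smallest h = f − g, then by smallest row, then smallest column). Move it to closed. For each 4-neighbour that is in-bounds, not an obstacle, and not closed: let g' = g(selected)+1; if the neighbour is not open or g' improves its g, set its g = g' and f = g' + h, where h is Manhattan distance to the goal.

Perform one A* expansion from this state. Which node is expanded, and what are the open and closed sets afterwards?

expanded=(0,4); open=[(0,3) g=5 f=7, (2,5) g=3 f=7, (2,6) g=2 f=7, (2,7) g=1 f=7]; closed=[(0,4), (0,5), (1,5), (1,6), (1,7)]

step 1: expand (0,4) (f=7, h=3) → closed; open now [(0,3) g=5 f=7, (2,5) g=3 f=7, (2,6) g=2 f=7, (2,7) g=1 f=7]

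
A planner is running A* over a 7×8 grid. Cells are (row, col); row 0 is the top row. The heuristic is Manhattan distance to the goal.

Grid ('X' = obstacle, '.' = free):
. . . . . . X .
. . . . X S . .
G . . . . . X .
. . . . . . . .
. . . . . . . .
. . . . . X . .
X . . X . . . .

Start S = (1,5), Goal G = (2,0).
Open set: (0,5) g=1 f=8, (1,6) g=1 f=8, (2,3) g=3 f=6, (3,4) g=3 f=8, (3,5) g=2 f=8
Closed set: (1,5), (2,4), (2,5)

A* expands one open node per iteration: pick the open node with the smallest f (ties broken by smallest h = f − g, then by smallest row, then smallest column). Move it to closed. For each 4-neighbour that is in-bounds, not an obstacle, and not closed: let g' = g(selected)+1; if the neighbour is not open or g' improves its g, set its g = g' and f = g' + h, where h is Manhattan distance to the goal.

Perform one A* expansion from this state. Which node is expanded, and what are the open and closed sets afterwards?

step 1: expand (2,3) (f=6, h=3) → closed; open now [(0,5) g=1 f=8, (1,3) g=4 f=8, (1,6) g=1 f=8, (2,2) g=4 f=6, (3,3) g=4 f=8, (3,4) g=3 f=8, (3,5) g=2 f=8]

expanded=(2,3); open=[(0,5) g=1 f=8, (1,3) g=4 f=8, (1,6) g=1 f=8, (2,2) g=4 f=6, (3,3) g=4 f=8, (3,4) g=3 f=8, (3,5) g=2 f=8]; closed=[(1,5), (2,3), (2,4), (2,5)]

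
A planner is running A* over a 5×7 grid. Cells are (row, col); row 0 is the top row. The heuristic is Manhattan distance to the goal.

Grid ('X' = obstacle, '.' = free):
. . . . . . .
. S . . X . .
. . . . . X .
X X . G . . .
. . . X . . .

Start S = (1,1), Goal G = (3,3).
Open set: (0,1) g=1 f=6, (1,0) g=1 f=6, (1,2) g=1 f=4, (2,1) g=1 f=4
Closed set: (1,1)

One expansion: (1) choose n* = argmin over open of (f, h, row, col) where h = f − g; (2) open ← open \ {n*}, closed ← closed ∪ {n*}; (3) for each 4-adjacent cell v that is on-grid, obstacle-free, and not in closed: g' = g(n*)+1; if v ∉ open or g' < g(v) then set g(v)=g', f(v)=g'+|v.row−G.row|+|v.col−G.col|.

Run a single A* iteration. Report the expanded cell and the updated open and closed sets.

step 1: expand (1,2) (f=4, h=3) → closed; open now [(0,1) g=1 f=6, (0,2) g=2 f=6, (1,0) g=1 f=6, (1,3) g=2 f=4, (2,1) g=1 f=4, (2,2) g=2 f=4]

expanded=(1,2); open=[(0,1) g=1 f=6, (0,2) g=2 f=6, (1,0) g=1 f=6, (1,3) g=2 f=4, (2,1) g=1 f=4, (2,2) g=2 f=4]; closed=[(1,1), (1,2)]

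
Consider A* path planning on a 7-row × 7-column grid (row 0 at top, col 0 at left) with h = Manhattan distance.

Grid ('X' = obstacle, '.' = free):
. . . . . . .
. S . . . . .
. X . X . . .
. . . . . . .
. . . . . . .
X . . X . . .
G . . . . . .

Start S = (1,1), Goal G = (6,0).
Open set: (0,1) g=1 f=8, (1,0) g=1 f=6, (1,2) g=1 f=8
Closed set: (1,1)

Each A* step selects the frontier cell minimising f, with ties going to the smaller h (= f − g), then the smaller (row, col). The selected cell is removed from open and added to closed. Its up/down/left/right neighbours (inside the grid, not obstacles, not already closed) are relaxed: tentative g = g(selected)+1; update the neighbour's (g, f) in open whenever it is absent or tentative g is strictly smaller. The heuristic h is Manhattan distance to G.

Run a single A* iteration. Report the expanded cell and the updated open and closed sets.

expanded=(1,0); open=[(0,0) g=2 f=8, (0,1) g=1 f=8, (1,2) g=1 f=8, (2,0) g=2 f=6]; closed=[(1,0), (1,1)]

step 1: expand (1,0) (f=6, h=5) → closed; open now [(0,0) g=2 f=8, (0,1) g=1 f=8, (1,2) g=1 f=8, (2,0) g=2 f=6]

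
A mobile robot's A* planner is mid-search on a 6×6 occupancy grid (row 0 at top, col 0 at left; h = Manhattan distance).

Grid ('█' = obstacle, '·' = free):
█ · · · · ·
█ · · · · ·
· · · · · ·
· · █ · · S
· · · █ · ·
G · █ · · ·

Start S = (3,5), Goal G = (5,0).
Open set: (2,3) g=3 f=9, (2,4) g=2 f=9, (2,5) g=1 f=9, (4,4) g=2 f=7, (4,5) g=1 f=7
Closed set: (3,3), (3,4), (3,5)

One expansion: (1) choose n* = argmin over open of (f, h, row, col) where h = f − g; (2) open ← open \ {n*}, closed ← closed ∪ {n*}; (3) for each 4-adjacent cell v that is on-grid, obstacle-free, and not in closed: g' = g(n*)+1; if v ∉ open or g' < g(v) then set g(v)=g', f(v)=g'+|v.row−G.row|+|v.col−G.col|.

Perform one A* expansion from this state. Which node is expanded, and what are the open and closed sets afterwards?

expanded=(4,4); open=[(2,3) g=3 f=9, (2,4) g=2 f=9, (2,5) g=1 f=9, (4,5) g=1 f=7, (5,4) g=3 f=7]; closed=[(3,3), (3,4), (3,5), (4,4)]

step 1: expand (4,4) (f=7, h=5) → closed; open now [(2,3) g=3 f=9, (2,4) g=2 f=9, (2,5) g=1 f=9, (4,5) g=1 f=7, (5,4) g=3 f=7]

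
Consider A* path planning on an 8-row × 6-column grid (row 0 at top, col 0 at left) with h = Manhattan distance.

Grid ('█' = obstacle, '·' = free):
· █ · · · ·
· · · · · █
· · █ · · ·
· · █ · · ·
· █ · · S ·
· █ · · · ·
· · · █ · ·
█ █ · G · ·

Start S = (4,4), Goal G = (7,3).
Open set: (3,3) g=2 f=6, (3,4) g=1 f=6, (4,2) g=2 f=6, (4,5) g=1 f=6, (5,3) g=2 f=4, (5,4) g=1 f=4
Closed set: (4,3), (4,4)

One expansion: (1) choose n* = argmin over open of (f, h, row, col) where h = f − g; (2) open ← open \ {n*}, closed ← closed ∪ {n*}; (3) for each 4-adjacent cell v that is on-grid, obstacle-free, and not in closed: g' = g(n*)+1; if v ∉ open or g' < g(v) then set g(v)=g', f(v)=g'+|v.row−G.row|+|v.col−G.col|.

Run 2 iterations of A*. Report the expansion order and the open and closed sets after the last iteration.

step 1: expand (5,3) (f=4, h=2) → closed; open now [(3,3) g=2 f=6, (3,4) g=1 f=6, (4,2) g=2 f=6, (4,5) g=1 f=6, (5,2) g=3 f=6, (5,4) g=1 f=4]
step 2: expand (5,4) (f=4, h=3) → closed; open now [(3,3) g=2 f=6, (3,4) g=1 f=6, (4,2) g=2 f=6, (4,5) g=1 f=6, (5,2) g=3 f=6, (5,5) g=2 f=6, (6,4) g=2 f=4]

order=[(5,3) → (5,4)]; open=[(3,3) g=2 f=6, (3,4) g=1 f=6, (4,2) g=2 f=6, (4,5) g=1 f=6, (5,2) g=3 f=6, (5,5) g=2 f=6, (6,4) g=2 f=4]; closed=[(4,3), (4,4), (5,3), (5,4)]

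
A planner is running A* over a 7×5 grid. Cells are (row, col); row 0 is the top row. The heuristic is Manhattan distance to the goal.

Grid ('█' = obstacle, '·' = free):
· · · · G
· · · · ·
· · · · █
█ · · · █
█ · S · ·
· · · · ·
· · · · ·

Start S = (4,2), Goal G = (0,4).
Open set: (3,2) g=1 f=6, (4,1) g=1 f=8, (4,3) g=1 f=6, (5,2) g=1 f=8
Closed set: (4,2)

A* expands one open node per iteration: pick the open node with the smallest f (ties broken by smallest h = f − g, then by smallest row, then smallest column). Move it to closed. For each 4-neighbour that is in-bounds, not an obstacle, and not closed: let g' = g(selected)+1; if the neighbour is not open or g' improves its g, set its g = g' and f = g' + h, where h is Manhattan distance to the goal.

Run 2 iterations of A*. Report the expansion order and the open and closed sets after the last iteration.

order=[(3,2) → (2,2)]; open=[(1,2) g=3 f=6, (2,1) g=3 f=8, (2,3) g=3 f=6, (3,1) g=2 f=8, (3,3) g=2 f=6, (4,1) g=1 f=8, (4,3) g=1 f=6, (5,2) g=1 f=8]; closed=[(2,2), (3,2), (4,2)]

step 1: expand (3,2) (f=6, h=5) → closed; open now [(2,2) g=2 f=6, (3,1) g=2 f=8, (3,3) g=2 f=6, (4,1) g=1 f=8, (4,3) g=1 f=6, (5,2) g=1 f=8]
step 2: expand (2,2) (f=6, h=4) → closed; open now [(1,2) g=3 f=6, (2,1) g=3 f=8, (2,3) g=3 f=6, (3,1) g=2 f=8, (3,3) g=2 f=6, (4,1) g=1 f=8, (4,3) g=1 f=6, (5,2) g=1 f=8]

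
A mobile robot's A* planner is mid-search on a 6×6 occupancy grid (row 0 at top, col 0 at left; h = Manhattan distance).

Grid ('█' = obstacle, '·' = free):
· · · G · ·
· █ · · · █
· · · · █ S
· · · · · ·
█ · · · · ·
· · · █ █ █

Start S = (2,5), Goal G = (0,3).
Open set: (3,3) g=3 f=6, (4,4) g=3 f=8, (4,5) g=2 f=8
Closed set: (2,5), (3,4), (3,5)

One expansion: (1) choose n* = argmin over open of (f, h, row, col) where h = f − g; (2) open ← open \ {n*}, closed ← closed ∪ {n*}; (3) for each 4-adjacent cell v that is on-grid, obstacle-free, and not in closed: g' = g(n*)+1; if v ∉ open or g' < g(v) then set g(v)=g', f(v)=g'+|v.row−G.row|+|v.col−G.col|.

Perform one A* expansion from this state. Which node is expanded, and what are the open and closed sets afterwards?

expanded=(3,3); open=[(2,3) g=4 f=6, (3,2) g=4 f=8, (4,3) g=4 f=8, (4,4) g=3 f=8, (4,5) g=2 f=8]; closed=[(2,5), (3,3), (3,4), (3,5)]

step 1: expand (3,3) (f=6, h=3) → closed; open now [(2,3) g=4 f=6, (3,2) g=4 f=8, (4,3) g=4 f=8, (4,4) g=3 f=8, (4,5) g=2 f=8]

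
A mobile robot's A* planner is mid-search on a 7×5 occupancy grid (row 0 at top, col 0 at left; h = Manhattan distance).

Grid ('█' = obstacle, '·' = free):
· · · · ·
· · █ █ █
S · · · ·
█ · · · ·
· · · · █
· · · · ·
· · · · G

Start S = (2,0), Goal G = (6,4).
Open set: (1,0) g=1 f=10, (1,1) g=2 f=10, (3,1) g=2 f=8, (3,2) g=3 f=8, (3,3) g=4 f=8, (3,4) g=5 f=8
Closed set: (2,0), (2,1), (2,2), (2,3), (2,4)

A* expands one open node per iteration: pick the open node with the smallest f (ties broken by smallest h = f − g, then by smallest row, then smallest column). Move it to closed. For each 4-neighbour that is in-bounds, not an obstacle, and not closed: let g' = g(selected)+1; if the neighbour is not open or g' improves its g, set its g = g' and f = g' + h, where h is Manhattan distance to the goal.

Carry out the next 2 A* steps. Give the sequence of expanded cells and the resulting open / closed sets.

step 1: expand (3,4) (f=8, h=3) → closed; open now [(1,0) g=1 f=10, (1,1) g=2 f=10, (3,1) g=2 f=8, (3,2) g=3 f=8, (3,3) g=4 f=8]
step 2: expand (3,3) (f=8, h=4) → closed; open now [(1,0) g=1 f=10, (1,1) g=2 f=10, (3,1) g=2 f=8, (3,2) g=3 f=8, (4,3) g=5 f=8]

order=[(3,4) → (3,3)]; open=[(1,0) g=1 f=10, (1,1) g=2 f=10, (3,1) g=2 f=8, (3,2) g=3 f=8, (4,3) g=5 f=8]; closed=[(2,0), (2,1), (2,2), (2,3), (2,4), (3,3), (3,4)]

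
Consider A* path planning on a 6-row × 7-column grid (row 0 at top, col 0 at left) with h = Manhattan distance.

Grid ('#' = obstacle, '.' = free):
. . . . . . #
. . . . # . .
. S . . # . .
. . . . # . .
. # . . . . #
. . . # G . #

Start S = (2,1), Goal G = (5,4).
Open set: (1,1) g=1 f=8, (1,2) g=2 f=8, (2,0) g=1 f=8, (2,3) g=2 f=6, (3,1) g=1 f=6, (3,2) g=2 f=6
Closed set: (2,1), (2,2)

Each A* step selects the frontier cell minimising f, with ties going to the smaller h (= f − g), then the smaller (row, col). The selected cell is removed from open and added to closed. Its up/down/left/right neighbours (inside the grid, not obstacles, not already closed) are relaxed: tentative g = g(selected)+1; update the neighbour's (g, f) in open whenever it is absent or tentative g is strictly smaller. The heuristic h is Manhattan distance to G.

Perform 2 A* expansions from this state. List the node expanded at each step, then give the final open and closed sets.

step 1: expand (2,3) (f=6, h=4) → closed; open now [(1,1) g=1 f=8, (1,2) g=2 f=8, (1,3) g=3 f=8, (2,0) g=1 f=8, (3,1) g=1 f=6, (3,2) g=2 f=6, (3,3) g=3 f=6]
step 2: expand (3,3) (f=6, h=3) → closed; open now [(1,1) g=1 f=8, (1,2) g=2 f=8, (1,3) g=3 f=8, (2,0) g=1 f=8, (3,1) g=1 f=6, (3,2) g=2 f=6, (4,3) g=4 f=6]

order=[(2,3) → (3,3)]; open=[(1,1) g=1 f=8, (1,2) g=2 f=8, (1,3) g=3 f=8, (2,0) g=1 f=8, (3,1) g=1 f=6, (3,2) g=2 f=6, (4,3) g=4 f=6]; closed=[(2,1), (2,2), (2,3), (3,3)]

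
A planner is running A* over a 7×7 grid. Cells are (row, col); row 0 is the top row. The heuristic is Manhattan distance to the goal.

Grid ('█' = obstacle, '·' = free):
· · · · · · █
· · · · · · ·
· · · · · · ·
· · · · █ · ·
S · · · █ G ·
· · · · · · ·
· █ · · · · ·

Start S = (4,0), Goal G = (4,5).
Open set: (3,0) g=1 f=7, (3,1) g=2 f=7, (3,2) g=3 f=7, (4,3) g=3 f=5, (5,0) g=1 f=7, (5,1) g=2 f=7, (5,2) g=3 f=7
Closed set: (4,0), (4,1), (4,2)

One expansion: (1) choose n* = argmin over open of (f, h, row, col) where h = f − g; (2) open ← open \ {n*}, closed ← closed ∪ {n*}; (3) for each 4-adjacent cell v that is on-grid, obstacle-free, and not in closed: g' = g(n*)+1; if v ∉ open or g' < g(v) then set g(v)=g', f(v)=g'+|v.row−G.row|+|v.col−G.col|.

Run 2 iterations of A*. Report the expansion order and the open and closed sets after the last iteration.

order=[(4,3) → (3,3)]; open=[(2,3) g=5 f=9, (3,0) g=1 f=7, (3,1) g=2 f=7, (3,2) g=3 f=7, (5,0) g=1 f=7, (5,1) g=2 f=7, (5,2) g=3 f=7, (5,3) g=4 f=7]; closed=[(3,3), (4,0), (4,1), (4,2), (4,3)]

step 1: expand (4,3) (f=5, h=2) → closed; open now [(3,0) g=1 f=7, (3,1) g=2 f=7, (3,2) g=3 f=7, (3,3) g=4 f=7, (5,0) g=1 f=7, (5,1) g=2 f=7, (5,2) g=3 f=7, (5,3) g=4 f=7]
step 2: expand (3,3) (f=7, h=3) → closed; open now [(2,3) g=5 f=9, (3,0) g=1 f=7, (3,1) g=2 f=7, (3,2) g=3 f=7, (5,0) g=1 f=7, (5,1) g=2 f=7, (5,2) g=3 f=7, (5,3) g=4 f=7]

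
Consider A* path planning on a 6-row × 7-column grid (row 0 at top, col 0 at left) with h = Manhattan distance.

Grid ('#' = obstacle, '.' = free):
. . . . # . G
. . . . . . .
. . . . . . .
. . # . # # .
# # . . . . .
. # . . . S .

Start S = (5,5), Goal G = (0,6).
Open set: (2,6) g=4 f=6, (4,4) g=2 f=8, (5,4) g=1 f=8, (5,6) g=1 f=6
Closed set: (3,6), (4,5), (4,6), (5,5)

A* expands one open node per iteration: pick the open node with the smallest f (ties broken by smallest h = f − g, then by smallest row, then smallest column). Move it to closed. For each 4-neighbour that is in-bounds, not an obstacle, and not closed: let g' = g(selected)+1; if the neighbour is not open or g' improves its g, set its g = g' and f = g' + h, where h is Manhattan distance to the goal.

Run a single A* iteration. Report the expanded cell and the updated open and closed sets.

expanded=(2,6); open=[(1,6) g=5 f=6, (2,5) g=5 f=8, (4,4) g=2 f=8, (5,4) g=1 f=8, (5,6) g=1 f=6]; closed=[(2,6), (3,6), (4,5), (4,6), (5,5)]

step 1: expand (2,6) (f=6, h=2) → closed; open now [(1,6) g=5 f=6, (2,5) g=5 f=8, (4,4) g=2 f=8, (5,4) g=1 f=8, (5,6) g=1 f=6]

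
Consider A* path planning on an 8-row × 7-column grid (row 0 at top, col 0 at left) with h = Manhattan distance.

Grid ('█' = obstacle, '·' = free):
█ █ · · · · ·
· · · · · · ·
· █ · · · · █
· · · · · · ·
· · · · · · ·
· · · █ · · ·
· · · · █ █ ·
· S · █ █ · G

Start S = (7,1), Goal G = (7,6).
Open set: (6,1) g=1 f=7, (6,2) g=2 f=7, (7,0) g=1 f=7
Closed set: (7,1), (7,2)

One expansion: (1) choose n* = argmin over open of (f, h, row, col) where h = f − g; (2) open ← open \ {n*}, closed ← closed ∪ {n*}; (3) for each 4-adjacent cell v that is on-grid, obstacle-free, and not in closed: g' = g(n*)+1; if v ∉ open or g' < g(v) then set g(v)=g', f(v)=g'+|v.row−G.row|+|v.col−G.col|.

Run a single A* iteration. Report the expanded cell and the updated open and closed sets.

step 1: expand (6,2) (f=7, h=5) → closed; open now [(5,2) g=3 f=9, (6,1) g=1 f=7, (6,3) g=3 f=7, (7,0) g=1 f=7]

expanded=(6,2); open=[(5,2) g=3 f=9, (6,1) g=1 f=7, (6,3) g=3 f=7, (7,0) g=1 f=7]; closed=[(6,2), (7,1), (7,2)]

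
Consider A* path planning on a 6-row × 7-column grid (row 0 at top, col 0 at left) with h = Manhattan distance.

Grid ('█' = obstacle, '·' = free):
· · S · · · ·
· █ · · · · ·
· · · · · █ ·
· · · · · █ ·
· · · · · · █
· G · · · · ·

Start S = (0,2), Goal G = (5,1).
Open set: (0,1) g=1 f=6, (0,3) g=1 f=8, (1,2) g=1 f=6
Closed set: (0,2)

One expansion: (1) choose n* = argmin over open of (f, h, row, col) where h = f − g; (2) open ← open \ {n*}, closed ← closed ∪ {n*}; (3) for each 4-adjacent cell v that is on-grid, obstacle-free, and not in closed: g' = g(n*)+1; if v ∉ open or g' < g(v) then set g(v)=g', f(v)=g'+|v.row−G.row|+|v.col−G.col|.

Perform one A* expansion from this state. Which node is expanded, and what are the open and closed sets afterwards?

expanded=(0,1); open=[(0,0) g=2 f=8, (0,3) g=1 f=8, (1,2) g=1 f=6]; closed=[(0,1), (0,2)]

step 1: expand (0,1) (f=6, h=5) → closed; open now [(0,0) g=2 f=8, (0,3) g=1 f=8, (1,2) g=1 f=6]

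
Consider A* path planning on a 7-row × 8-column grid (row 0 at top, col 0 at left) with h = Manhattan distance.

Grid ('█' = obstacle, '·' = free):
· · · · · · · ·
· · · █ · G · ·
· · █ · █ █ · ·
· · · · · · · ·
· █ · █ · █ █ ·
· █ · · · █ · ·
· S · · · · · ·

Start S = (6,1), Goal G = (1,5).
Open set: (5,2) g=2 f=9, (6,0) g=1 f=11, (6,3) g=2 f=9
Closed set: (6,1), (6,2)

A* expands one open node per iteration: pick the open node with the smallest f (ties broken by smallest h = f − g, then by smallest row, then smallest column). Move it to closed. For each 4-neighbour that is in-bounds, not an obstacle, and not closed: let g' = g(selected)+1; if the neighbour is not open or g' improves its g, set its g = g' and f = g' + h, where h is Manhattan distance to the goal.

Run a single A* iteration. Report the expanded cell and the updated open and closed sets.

expanded=(5,2); open=[(4,2) g=3 f=9, (5,3) g=3 f=9, (6,0) g=1 f=11, (6,3) g=2 f=9]; closed=[(5,2), (6,1), (6,2)]

step 1: expand (5,2) (f=9, h=7) → closed; open now [(4,2) g=3 f=9, (5,3) g=3 f=9, (6,0) g=1 f=11, (6,3) g=2 f=9]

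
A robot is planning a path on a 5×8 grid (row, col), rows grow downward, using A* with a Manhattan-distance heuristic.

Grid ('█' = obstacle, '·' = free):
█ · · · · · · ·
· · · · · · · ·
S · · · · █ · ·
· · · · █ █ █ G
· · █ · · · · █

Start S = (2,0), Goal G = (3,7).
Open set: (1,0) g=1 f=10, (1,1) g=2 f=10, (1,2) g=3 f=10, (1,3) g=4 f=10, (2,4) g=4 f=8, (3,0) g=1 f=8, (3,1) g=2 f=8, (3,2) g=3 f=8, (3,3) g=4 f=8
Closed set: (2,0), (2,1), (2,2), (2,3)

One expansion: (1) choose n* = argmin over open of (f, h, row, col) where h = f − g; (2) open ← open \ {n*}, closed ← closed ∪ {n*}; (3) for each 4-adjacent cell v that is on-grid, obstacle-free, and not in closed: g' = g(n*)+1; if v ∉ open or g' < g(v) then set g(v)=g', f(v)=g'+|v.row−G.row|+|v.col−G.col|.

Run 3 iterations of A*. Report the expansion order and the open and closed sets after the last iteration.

order=[(2,4) → (3,3) → (3,2)]; open=[(1,0) g=1 f=10, (1,1) g=2 f=10, (1,2) g=3 f=10, (1,3) g=4 f=10, (1,4) g=5 f=10, (3,0) g=1 f=8, (3,1) g=2 f=8, (4,3) g=5 f=10]; closed=[(2,0), (2,1), (2,2), (2,3), (2,4), (3,2), (3,3)]

step 1: expand (2,4) (f=8, h=4) → closed; open now [(1,0) g=1 f=10, (1,1) g=2 f=10, (1,2) g=3 f=10, (1,3) g=4 f=10, (1,4) g=5 f=10, (3,0) g=1 f=8, (3,1) g=2 f=8, (3,2) g=3 f=8, (3,3) g=4 f=8]
step 2: expand (3,3) (f=8, h=4) → closed; open now [(1,0) g=1 f=10, (1,1) g=2 f=10, (1,2) g=3 f=10, (1,3) g=4 f=10, (1,4) g=5 f=10, (3,0) g=1 f=8, (3,1) g=2 f=8, (3,2) g=3 f=8, (4,3) g=5 f=10]
step 3: expand (3,2) (f=8, h=5) → closed; open now [(1,0) g=1 f=10, (1,1) g=2 f=10, (1,2) g=3 f=10, (1,3) g=4 f=10, (1,4) g=5 f=10, (3,0) g=1 f=8, (3,1) g=2 f=8, (4,3) g=5 f=10]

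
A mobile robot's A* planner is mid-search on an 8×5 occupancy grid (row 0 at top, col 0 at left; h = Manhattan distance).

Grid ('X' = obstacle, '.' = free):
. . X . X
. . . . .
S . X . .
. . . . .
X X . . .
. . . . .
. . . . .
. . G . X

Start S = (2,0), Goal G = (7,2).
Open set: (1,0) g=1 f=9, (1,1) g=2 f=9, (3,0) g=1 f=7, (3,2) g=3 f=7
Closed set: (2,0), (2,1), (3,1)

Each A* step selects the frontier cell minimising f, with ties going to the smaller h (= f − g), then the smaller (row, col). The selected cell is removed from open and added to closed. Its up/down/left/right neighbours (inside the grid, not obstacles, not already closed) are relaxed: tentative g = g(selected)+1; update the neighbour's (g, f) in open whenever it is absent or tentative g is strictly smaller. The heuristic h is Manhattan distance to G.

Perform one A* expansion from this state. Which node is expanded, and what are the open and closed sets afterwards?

step 1: expand (3,2) (f=7, h=4) → closed; open now [(1,0) g=1 f=9, (1,1) g=2 f=9, (3,0) g=1 f=7, (3,3) g=4 f=9, (4,2) g=4 f=7]

expanded=(3,2); open=[(1,0) g=1 f=9, (1,1) g=2 f=9, (3,0) g=1 f=7, (3,3) g=4 f=9, (4,2) g=4 f=7]; closed=[(2,0), (2,1), (3,1), (3,2)]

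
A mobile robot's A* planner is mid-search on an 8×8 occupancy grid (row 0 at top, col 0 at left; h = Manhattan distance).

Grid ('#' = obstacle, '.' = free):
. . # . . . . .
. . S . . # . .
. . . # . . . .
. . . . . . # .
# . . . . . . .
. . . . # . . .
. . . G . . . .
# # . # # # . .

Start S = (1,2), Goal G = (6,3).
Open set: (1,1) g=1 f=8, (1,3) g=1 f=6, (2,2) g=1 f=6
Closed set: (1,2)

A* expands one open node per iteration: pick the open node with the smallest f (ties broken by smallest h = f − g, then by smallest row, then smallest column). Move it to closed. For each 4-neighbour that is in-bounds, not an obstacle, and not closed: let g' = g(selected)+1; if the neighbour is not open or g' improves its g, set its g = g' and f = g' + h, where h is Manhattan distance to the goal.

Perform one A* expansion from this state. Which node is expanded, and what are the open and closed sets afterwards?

step 1: expand (1,3) (f=6, h=5) → closed; open now [(0,3) g=2 f=8, (1,1) g=1 f=8, (1,4) g=2 f=8, (2,2) g=1 f=6]

expanded=(1,3); open=[(0,3) g=2 f=8, (1,1) g=1 f=8, (1,4) g=2 f=8, (2,2) g=1 f=6]; closed=[(1,2), (1,3)]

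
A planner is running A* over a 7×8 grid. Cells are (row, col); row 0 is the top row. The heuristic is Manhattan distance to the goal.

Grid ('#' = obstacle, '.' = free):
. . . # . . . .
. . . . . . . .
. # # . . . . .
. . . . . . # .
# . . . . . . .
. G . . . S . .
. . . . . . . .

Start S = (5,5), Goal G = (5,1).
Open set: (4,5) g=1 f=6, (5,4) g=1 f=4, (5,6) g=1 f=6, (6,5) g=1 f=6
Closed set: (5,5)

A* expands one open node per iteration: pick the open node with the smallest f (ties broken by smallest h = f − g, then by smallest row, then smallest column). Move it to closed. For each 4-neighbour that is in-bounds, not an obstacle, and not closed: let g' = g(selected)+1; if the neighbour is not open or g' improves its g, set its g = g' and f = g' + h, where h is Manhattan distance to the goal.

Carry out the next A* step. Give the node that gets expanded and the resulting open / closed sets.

expanded=(5,4); open=[(4,4) g=2 f=6, (4,5) g=1 f=6, (5,3) g=2 f=4, (5,6) g=1 f=6, (6,4) g=2 f=6, (6,5) g=1 f=6]; closed=[(5,4), (5,5)]

step 1: expand (5,4) (f=4, h=3) → closed; open now [(4,4) g=2 f=6, (4,5) g=1 f=6, (5,3) g=2 f=4, (5,6) g=1 f=6, (6,4) g=2 f=6, (6,5) g=1 f=6]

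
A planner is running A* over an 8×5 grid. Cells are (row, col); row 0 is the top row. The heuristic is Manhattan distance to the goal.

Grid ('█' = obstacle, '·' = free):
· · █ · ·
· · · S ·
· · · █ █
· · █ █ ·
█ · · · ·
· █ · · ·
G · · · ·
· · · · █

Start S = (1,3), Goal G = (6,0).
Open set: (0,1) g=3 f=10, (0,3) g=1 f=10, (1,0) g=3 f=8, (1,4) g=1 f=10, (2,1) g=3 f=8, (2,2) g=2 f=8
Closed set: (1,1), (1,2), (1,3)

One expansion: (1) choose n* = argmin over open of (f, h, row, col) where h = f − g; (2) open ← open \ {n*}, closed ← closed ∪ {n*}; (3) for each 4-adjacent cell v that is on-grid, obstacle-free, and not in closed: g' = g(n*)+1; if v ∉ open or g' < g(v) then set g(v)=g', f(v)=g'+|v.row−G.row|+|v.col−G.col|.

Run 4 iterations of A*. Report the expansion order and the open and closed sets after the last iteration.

step 1: expand (1,0) (f=8, h=5) → closed; open now [(0,0) g=4 f=10, (0,1) g=3 f=10, (0,3) g=1 f=10, (1,4) g=1 f=10, (2,0) g=4 f=8, (2,1) g=3 f=8, (2,2) g=2 f=8]
step 2: expand (2,0) (f=8, h=4) → closed; open now [(0,0) g=4 f=10, (0,1) g=3 f=10, (0,3) g=1 f=10, (1,4) g=1 f=10, (2,1) g=3 f=8, (2,2) g=2 f=8, (3,0) g=5 f=8]
step 3: expand (3,0) (f=8, h=3) → closed; open now [(0,0) g=4 f=10, (0,1) g=3 f=10, (0,3) g=1 f=10, (1,4) g=1 f=10, (2,1) g=3 f=8, (2,2) g=2 f=8, (3,1) g=6 f=10]
step 4: expand (2,1) (f=8, h=5) → closed; open now [(0,0) g=4 f=10, (0,1) g=3 f=10, (0,3) g=1 f=10, (1,4) g=1 f=10, (2,2) g=2 f=8, (3,1) g=4 f=8]

order=[(1,0) → (2,0) → (3,0) → (2,1)]; open=[(0,0) g=4 f=10, (0,1) g=3 f=10, (0,3) g=1 f=10, (1,4) g=1 f=10, (2,2) g=2 f=8, (3,1) g=4 f=8]; closed=[(1,0), (1,1), (1,2), (1,3), (2,0), (2,1), (3,0)]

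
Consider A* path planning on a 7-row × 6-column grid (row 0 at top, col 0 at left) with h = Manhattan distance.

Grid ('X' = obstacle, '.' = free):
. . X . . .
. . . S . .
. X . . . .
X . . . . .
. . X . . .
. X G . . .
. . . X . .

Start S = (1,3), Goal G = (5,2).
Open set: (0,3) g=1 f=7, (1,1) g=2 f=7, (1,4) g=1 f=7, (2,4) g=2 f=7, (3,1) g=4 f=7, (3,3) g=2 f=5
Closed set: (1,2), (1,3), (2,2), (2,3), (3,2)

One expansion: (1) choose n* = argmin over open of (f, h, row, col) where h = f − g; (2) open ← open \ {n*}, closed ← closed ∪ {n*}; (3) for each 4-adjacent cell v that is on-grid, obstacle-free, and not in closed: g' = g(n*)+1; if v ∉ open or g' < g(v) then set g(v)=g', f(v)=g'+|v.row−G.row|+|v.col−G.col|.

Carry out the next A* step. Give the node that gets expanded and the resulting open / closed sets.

step 1: expand (3,3) (f=5, h=3) → closed; open now [(0,3) g=1 f=7, (1,1) g=2 f=7, (1,4) g=1 f=7, (2,4) g=2 f=7, (3,1) g=4 f=7, (3,4) g=3 f=7, (4,3) g=3 f=5]

expanded=(3,3); open=[(0,3) g=1 f=7, (1,1) g=2 f=7, (1,4) g=1 f=7, (2,4) g=2 f=7, (3,1) g=4 f=7, (3,4) g=3 f=7, (4,3) g=3 f=5]; closed=[(1,2), (1,3), (2,2), (2,3), (3,2), (3,3)]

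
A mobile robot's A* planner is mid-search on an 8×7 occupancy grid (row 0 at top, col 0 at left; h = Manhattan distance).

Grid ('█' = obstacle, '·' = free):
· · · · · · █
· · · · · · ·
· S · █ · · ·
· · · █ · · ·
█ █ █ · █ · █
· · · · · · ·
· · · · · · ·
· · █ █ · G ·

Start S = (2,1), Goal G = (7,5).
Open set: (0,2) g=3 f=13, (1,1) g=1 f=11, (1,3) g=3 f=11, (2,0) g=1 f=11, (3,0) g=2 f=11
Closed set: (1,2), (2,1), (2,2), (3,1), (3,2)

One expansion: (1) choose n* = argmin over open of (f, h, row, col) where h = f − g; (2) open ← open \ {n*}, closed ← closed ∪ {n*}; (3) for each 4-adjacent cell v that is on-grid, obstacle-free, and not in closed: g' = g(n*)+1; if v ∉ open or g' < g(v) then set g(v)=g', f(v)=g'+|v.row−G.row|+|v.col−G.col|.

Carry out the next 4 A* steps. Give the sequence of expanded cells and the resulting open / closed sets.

order=[(1,3) → (1,4) → (1,5) → (2,5)]; open=[(0,2) g=3 f=13, (0,3) g=4 f=13, (0,4) g=5 f=13, (0,5) g=6 f=13, (1,1) g=1 f=11, (1,6) g=6 f=13, (2,0) g=1 f=11, (2,4) g=5 f=11, (2,6) g=7 f=13, (3,0) g=2 f=11, (3,5) g=7 f=11]; closed=[(1,2), (1,3), (1,4), (1,5), (2,1), (2,2), (2,5), (3,1), (3,2)]

step 1: expand (1,3) (f=11, h=8) → closed; open now [(0,2) g=3 f=13, (0,3) g=4 f=13, (1,1) g=1 f=11, (1,4) g=4 f=11, (2,0) g=1 f=11, (3,0) g=2 f=11]
step 2: expand (1,4) (f=11, h=7) → closed; open now [(0,2) g=3 f=13, (0,3) g=4 f=13, (0,4) g=5 f=13, (1,1) g=1 f=11, (1,5) g=5 f=11, (2,0) g=1 f=11, (2,4) g=5 f=11, (3,0) g=2 f=11]
step 3: expand (1,5) (f=11, h=6) → closed; open now [(0,2) g=3 f=13, (0,3) g=4 f=13, (0,4) g=5 f=13, (0,5) g=6 f=13, (1,1) g=1 f=11, (1,6) g=6 f=13, (2,0) g=1 f=11, (2,4) g=5 f=11, (2,5) g=6 f=11, (3,0) g=2 f=11]
step 4: expand (2,5) (f=11, h=5) → closed; open now [(0,2) g=3 f=13, (0,3) g=4 f=13, (0,4) g=5 f=13, (0,5) g=6 f=13, (1,1) g=1 f=11, (1,6) g=6 f=13, (2,0) g=1 f=11, (2,4) g=5 f=11, (2,6) g=7 f=13, (3,0) g=2 f=11, (3,5) g=7 f=11]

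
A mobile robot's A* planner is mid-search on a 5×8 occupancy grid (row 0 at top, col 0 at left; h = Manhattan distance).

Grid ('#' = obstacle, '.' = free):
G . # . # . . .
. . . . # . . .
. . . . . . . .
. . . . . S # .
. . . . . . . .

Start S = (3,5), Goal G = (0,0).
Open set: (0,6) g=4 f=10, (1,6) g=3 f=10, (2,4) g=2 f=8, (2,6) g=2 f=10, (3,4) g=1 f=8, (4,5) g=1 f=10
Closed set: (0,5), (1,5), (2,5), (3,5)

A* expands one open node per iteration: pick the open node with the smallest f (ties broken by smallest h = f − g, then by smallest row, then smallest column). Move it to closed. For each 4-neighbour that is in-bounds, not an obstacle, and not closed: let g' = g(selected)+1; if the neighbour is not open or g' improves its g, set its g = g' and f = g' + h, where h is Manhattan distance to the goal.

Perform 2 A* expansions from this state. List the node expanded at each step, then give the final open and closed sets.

step 1: expand (2,4) (f=8, h=6) → closed; open now [(0,6) g=4 f=10, (1,6) g=3 f=10, (2,3) g=3 f=8, (2,6) g=2 f=10, (3,4) g=1 f=8, (4,5) g=1 f=10]
step 2: expand (2,3) (f=8, h=5) → closed; open now [(0,6) g=4 f=10, (1,3) g=4 f=8, (1,6) g=3 f=10, (2,2) g=4 f=8, (2,6) g=2 f=10, (3,3) g=4 f=10, (3,4) g=1 f=8, (4,5) g=1 f=10]

order=[(2,4) → (2,3)]; open=[(0,6) g=4 f=10, (1,3) g=4 f=8, (1,6) g=3 f=10, (2,2) g=4 f=8, (2,6) g=2 f=10, (3,3) g=4 f=10, (3,4) g=1 f=8, (4,5) g=1 f=10]; closed=[(0,5), (1,5), (2,3), (2,4), (2,5), (3,5)]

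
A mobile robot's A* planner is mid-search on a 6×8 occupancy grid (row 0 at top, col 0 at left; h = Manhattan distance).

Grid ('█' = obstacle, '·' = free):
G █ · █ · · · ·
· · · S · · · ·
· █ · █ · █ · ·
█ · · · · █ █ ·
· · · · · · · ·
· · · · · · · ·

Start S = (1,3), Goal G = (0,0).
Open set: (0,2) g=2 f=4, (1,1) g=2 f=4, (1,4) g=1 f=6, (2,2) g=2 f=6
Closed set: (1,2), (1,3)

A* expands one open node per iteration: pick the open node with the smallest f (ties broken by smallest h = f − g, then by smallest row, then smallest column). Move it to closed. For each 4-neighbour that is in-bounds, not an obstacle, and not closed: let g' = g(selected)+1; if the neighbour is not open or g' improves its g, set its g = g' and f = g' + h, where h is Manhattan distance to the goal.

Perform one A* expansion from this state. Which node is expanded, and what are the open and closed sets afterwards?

expanded=(0,2); open=[(1,1) g=2 f=4, (1,4) g=1 f=6, (2,2) g=2 f=6]; closed=[(0,2), (1,2), (1,3)]

step 1: expand (0,2) (f=4, h=2) → closed; open now [(1,1) g=2 f=4, (1,4) g=1 f=6, (2,2) g=2 f=6]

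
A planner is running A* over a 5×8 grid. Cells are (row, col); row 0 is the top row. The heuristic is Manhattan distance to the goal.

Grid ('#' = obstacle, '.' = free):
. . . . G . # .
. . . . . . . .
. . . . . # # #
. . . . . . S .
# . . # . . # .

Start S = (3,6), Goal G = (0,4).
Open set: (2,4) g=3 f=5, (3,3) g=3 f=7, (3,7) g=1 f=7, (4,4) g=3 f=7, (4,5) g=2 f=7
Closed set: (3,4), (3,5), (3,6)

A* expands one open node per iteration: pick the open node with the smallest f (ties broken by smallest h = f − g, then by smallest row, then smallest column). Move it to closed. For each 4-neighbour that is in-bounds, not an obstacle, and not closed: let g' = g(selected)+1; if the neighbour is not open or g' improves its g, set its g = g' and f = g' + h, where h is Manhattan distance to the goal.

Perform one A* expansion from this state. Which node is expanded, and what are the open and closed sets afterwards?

expanded=(2,4); open=[(1,4) g=4 f=5, (2,3) g=4 f=7, (3,3) g=3 f=7, (3,7) g=1 f=7, (4,4) g=3 f=7, (4,5) g=2 f=7]; closed=[(2,4), (3,4), (3,5), (3,6)]

step 1: expand (2,4) (f=5, h=2) → closed; open now [(1,4) g=4 f=5, (2,3) g=4 f=7, (3,3) g=3 f=7, (3,7) g=1 f=7, (4,4) g=3 f=7, (4,5) g=2 f=7]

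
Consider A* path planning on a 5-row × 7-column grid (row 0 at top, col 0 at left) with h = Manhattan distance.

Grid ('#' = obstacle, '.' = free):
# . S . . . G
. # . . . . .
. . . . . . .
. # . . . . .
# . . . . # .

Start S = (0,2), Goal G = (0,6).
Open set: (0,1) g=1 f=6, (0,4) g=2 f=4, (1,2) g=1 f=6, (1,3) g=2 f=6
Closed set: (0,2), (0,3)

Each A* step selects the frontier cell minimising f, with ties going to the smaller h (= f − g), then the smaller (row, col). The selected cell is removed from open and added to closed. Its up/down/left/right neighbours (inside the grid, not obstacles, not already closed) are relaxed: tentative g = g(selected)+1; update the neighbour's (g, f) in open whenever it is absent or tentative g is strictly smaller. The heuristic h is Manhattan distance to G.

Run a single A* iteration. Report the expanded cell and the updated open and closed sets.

step 1: expand (0,4) (f=4, h=2) → closed; open now [(0,1) g=1 f=6, (0,5) g=3 f=4, (1,2) g=1 f=6, (1,3) g=2 f=6, (1,4) g=3 f=6]

expanded=(0,4); open=[(0,1) g=1 f=6, (0,5) g=3 f=4, (1,2) g=1 f=6, (1,3) g=2 f=6, (1,4) g=3 f=6]; closed=[(0,2), (0,3), (0,4)]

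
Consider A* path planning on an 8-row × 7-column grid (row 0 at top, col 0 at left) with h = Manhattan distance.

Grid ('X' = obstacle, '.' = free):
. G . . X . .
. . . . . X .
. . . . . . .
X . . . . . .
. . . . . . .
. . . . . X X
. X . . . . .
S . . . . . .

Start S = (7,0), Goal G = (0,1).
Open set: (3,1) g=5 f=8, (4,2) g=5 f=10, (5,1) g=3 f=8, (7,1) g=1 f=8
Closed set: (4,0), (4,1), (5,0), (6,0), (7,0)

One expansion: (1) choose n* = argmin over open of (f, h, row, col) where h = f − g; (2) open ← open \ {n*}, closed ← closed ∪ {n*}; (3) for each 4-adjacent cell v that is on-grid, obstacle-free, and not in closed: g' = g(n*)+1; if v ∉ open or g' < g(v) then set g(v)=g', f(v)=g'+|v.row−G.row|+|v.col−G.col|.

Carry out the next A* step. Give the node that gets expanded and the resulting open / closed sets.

step 1: expand (3,1) (f=8, h=3) → closed; open now [(2,1) g=6 f=8, (3,2) g=6 f=10, (4,2) g=5 f=10, (5,1) g=3 f=8, (7,1) g=1 f=8]

expanded=(3,1); open=[(2,1) g=6 f=8, (3,2) g=6 f=10, (4,2) g=5 f=10, (5,1) g=3 f=8, (7,1) g=1 f=8]; closed=[(3,1), (4,0), (4,1), (5,0), (6,0), (7,0)]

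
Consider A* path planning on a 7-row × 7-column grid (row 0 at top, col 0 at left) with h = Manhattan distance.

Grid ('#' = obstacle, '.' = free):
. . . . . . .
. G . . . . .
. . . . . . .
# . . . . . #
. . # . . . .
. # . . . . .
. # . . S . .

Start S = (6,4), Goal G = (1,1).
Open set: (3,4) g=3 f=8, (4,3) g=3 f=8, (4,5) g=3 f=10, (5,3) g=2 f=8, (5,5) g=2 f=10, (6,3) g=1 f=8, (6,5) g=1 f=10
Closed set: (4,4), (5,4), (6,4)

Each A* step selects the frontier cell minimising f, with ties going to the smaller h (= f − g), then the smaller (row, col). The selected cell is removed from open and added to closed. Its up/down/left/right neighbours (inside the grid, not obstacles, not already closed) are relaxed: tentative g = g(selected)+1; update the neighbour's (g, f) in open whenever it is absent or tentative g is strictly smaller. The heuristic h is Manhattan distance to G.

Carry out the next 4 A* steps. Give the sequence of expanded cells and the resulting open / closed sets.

step 1: expand (3,4) (f=8, h=5) → closed; open now [(2,4) g=4 f=8, (3,3) g=4 f=8, (3,5) g=4 f=10, (4,3) g=3 f=8, (4,5) g=3 f=10, (5,3) g=2 f=8, (5,5) g=2 f=10, (6,3) g=1 f=8, (6,5) g=1 f=10]
step 2: expand (2,4) (f=8, h=4) → closed; open now [(1,4) g=5 f=8, (2,3) g=5 f=8, (2,5) g=5 f=10, (3,3) g=4 f=8, (3,5) g=4 f=10, (4,3) g=3 f=8, (4,5) g=3 f=10, (5,3) g=2 f=8, (5,5) g=2 f=10, (6,3) g=1 f=8, (6,5) g=1 f=10]
step 3: expand (1,4) (f=8, h=3) → closed; open now [(0,4) g=6 f=10, (1,3) g=6 f=8, (1,5) g=6 f=10, (2,3) g=5 f=8, (2,5) g=5 f=10, (3,3) g=4 f=8, (3,5) g=4 f=10, (4,3) g=3 f=8, (4,5) g=3 f=10, (5,3) g=2 f=8, (5,5) g=2 f=10, (6,3) g=1 f=8, (6,5) g=1 f=10]
step 4: expand (1,3) (f=8, h=2) → closed; open now [(0,3) g=7 f=10, (0,4) g=6 f=10, (1,2) g=7 f=8, (1,5) g=6 f=10, (2,3) g=5 f=8, (2,5) g=5 f=10, (3,3) g=4 f=8, (3,5) g=4 f=10, (4,3) g=3 f=8, (4,5) g=3 f=10, (5,3) g=2 f=8, (5,5) g=2 f=10, (6,3) g=1 f=8, (6,5) g=1 f=10]

order=[(3,4) → (2,4) → (1,4) → (1,3)]; open=[(0,3) g=7 f=10, (0,4) g=6 f=10, (1,2) g=7 f=8, (1,5) g=6 f=10, (2,3) g=5 f=8, (2,5) g=5 f=10, (3,3) g=4 f=8, (3,5) g=4 f=10, (4,3) g=3 f=8, (4,5) g=3 f=10, (5,3) g=2 f=8, (5,5) g=2 f=10, (6,3) g=1 f=8, (6,5) g=1 f=10]; closed=[(1,3), (1,4), (2,4), (3,4), (4,4), (5,4), (6,4)]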